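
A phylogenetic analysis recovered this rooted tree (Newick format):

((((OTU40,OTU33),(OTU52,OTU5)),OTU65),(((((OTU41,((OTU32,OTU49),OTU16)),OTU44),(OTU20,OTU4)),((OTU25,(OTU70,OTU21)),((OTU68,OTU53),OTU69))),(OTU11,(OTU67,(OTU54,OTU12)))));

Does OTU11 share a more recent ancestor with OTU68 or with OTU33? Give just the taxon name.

The MRCA of OTU11 and OTU68 subtends (((((OTU41,((OTU32,OTU49),OTU16)),OTU44),(OTU20,OTU4)),((OTU25,(OTU70,OTU21)),((OTU68,OTU53),OTU69))),(OTU11,(OTU67,(OTU54,OTU12)))) (17 taxa).
The MRCA of OTU11 and OTU33 is the root, subtending the entire tree (22 taxa).
The first is nested inside the second, so OTU11 shares a more recent common ancestor with OTU68.

OTU68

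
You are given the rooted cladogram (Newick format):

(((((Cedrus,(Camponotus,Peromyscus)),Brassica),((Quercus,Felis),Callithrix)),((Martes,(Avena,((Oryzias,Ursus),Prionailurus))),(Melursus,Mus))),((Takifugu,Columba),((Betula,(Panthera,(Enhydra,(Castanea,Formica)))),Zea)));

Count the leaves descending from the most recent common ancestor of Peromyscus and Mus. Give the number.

The MRCA of Peromyscus and Mus is the node subtending ((((Cedrus,(Camponotus,Peromyscus)),Brassica),((Quercus,Felis),Callithrix)),((Martes,(Avena,((Oryzias,Ursus),Prionailurus))),(Melursus,Mus))).
That clade contains 14 terminal taxa: Avena, Brassica, Callithrix, Camponotus, Cedrus, Felis, Martes, Melursus, Mus, Oryzias, Peromyscus, Prionailurus, Quercus, Ursus.

14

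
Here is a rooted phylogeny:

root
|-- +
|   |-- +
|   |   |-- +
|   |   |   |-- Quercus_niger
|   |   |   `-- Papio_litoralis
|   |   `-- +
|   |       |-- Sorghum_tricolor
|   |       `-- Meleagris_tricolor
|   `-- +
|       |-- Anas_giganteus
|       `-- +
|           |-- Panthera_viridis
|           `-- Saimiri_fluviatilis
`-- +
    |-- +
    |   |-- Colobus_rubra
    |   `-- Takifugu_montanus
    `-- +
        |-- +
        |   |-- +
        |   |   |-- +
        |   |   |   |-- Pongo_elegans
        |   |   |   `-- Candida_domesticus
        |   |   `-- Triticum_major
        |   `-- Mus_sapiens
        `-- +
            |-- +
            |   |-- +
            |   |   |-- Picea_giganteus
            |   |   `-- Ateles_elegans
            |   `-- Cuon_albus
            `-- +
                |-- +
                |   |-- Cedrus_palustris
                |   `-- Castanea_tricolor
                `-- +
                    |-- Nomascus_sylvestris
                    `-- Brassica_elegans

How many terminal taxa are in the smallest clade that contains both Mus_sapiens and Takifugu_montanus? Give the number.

13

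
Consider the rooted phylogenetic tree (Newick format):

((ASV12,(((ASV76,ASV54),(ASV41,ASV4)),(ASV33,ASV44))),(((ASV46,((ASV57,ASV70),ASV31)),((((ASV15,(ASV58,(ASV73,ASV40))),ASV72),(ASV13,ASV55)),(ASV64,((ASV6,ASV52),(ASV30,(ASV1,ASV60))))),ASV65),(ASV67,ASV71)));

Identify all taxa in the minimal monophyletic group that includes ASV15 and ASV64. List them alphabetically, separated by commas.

ASV1, ASV13, ASV15, ASV30, ASV40, ASV52, ASV55, ASV58, ASV6, ASV60, ASV64, ASV72, ASV73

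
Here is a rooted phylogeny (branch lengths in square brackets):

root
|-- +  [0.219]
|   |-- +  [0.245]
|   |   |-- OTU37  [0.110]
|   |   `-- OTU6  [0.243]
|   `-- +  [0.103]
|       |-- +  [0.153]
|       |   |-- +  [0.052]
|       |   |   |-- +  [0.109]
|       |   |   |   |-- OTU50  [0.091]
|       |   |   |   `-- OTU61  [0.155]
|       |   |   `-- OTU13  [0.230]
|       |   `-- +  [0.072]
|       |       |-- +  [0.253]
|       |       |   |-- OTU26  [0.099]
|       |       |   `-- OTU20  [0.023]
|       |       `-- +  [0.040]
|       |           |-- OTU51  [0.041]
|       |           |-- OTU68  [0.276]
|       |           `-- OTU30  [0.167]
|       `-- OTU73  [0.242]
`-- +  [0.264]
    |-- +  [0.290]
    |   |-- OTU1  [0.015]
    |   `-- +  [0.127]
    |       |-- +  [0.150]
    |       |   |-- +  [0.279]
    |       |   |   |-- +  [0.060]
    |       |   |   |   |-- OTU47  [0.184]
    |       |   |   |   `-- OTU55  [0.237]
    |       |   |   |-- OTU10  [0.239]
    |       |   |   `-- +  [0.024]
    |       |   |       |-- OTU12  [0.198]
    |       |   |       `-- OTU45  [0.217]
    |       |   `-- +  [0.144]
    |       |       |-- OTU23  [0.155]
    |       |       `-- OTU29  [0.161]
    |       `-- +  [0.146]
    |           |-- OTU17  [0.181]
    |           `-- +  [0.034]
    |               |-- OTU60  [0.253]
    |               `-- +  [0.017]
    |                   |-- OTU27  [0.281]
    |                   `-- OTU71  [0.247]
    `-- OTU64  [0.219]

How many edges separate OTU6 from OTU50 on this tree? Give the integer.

7

The MRCA of OTU6 and OTU50 is the node subtending ((OTU37,OTU6),((((OTU50,OTU61),OTU13),((OTU26,OTU20),(OTU51,OTU68,OTU30))),OTU73)).
From OTU6 up to that node: 2 branches. From OTU50 up to the same node: 5 branches. Total: 2 + 5 = 7.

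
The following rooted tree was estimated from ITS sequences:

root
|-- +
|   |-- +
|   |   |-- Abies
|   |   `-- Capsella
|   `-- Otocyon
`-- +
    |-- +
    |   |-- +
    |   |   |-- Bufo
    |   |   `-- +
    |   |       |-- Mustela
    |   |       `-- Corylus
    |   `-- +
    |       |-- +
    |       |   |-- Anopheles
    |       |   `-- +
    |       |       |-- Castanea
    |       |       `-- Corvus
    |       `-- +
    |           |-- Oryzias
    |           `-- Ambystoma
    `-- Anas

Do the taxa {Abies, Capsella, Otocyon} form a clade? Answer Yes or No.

Yes

The most recent common ancestor of these taxa subtends ((Abies,Capsella),Otocyon).
That clade has exactly 3 tips — every listed taxon and nothing else — so the group is monophyletic.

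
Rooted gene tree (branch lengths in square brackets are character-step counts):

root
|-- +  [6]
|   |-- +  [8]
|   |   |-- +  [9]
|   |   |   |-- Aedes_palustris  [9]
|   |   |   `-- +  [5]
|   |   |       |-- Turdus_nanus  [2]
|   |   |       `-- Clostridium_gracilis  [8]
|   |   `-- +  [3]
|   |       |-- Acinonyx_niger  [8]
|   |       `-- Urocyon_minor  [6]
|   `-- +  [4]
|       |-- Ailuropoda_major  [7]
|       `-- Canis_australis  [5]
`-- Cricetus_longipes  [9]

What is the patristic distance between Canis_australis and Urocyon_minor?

The path runs Canis_australis → … → MRCA → … → Urocyon_minor; the MRCA is the node subtending (((Aedes_palustris,(Turdus_nanus,Clostridium_gracilis)),(Acinonyx_niger,Urocyon_minor)),(Ailuropoda_major,Canis_australis)).
Branch lengths along that path: 5 + 4 + 8 + 3 + 6 = 26.

26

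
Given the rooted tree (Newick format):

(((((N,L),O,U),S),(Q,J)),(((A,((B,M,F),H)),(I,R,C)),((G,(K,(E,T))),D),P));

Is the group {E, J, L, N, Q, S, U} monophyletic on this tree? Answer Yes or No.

No

The MRCA of the listed taxa is the root, so the smallest clade containing them is the whole tree.
That clade also contains A, B, C, D, F, G, H, I, K, M, O, P, R, T, which are not in the proposed group, so the group is not monophyletic.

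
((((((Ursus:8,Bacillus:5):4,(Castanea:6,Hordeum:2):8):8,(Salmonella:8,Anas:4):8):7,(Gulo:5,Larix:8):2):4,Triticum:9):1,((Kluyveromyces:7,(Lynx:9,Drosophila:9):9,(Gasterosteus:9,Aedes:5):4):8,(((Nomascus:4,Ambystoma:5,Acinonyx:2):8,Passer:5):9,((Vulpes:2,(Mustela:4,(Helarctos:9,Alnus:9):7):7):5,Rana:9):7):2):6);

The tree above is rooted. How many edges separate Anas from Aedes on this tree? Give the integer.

9

The MRCA of Anas and Aedes is the root of the tree.
From Anas up to that node: 5 branches. From Aedes up to the same node: 4 branches. Total: 5 + 4 = 9.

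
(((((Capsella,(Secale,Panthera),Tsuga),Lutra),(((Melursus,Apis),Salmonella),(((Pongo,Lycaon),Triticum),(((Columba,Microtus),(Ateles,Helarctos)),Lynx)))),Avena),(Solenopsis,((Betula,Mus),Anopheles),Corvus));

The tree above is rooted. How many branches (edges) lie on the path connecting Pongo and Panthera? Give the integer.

The MRCA of Pongo and Panthera is the node subtending (((Capsella,(Secale,Panthera),Tsuga),Lutra),(((Melursus,Apis),Salmonella),(((Pongo,Lycaon),Triticum),(((Columba,Microtus),(Ateles,Helarctos)),Lynx)))).
From Pongo up to that node: 5 branches. From Panthera up to the same node: 4 branches. Total: 5 + 4 = 9.

9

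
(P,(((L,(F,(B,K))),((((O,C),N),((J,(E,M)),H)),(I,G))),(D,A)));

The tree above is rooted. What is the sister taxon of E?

M

E attaches to the tree at the node subtending (E,M).
The other lineage descending from that same node — the sister group — is the single tip M.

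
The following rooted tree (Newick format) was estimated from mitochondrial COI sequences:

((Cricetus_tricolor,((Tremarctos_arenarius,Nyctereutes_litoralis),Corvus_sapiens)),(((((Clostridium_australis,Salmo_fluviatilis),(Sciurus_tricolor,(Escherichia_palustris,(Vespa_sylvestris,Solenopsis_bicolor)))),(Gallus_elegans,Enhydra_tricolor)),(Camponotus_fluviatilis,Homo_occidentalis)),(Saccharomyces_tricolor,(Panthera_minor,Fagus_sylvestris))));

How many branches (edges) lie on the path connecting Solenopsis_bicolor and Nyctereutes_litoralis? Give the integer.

12

The MRCA of Solenopsis_bicolor and Nyctereutes_litoralis is the root of the tree.
From Solenopsis_bicolor up to that node: 8 branches. From Nyctereutes_litoralis up to the same node: 4 branches. Total: 8 + 4 = 12.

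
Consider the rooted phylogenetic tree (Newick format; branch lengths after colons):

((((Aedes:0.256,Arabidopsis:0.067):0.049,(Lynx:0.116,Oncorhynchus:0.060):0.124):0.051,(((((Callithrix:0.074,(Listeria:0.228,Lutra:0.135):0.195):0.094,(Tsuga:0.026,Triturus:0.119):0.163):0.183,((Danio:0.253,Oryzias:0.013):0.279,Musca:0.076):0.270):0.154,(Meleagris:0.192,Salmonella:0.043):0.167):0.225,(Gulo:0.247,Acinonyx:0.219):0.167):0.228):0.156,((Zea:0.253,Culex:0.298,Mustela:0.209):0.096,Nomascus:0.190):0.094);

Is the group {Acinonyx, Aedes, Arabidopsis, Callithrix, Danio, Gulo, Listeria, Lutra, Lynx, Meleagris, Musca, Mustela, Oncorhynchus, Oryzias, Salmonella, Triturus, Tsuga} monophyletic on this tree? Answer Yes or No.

The MRCA of the listed taxa is the root, so the smallest clade containing them is the whole tree.
That clade also contains Culex, Nomascus, Zea, which are not in the proposed group, so the group is not monophyletic.

No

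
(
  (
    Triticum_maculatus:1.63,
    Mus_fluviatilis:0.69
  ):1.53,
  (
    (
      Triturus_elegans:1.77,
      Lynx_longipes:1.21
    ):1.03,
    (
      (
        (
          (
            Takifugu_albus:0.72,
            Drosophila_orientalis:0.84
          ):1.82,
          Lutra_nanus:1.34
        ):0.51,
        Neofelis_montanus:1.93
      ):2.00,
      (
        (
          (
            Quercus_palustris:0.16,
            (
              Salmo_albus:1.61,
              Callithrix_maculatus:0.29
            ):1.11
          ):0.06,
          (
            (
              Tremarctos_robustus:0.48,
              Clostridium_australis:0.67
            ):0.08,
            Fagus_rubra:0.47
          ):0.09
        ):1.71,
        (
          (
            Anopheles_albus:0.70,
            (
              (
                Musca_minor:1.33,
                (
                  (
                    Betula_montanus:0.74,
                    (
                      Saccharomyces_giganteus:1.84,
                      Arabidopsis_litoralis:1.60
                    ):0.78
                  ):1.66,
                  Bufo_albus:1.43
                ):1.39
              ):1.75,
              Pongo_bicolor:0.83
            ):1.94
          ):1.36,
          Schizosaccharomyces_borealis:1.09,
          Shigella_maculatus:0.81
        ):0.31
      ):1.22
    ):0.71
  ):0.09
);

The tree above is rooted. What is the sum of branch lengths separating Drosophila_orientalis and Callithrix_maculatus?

The path runs Drosophila_orientalis → … → MRCA → … → Callithrix_maculatus; the MRCA is the node subtending ((((Takifugu_albus,Drosophila_orientalis),Lutra_nanus),Neofelis_montanus),(((Quercus_palustris,(Salmo_albus,Callithrix_maculatus)),((Tremarctos_robustus,Clostridium_australis),Fagus_rubra)),((Anopheles_albus,((Musca_minor,((Betula_montanus,(Saccharomyces_giganteus,Arabidopsis_litoralis)),Bufo_albus)),Pongo_bicolor)),Schizosaccharomyces_borealis,Shigella_maculatus))).
Branch lengths along that path: 0.84 + 1.82 + 0.51 + 2.00 + 1.22 + 1.71 + 0.06 + 1.11 + 0.29 = 9.56.

9.56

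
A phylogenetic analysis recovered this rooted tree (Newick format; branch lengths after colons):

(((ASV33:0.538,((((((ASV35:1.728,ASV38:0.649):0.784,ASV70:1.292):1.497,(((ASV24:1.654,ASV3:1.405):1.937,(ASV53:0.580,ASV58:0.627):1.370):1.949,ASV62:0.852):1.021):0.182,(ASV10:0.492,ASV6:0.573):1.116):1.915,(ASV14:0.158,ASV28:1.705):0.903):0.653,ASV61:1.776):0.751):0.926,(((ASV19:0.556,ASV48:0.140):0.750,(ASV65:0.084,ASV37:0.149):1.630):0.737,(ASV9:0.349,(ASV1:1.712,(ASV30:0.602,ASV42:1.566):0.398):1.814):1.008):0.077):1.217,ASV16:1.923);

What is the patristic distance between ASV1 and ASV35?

The path runs ASV1 → … → MRCA → … → ASV35; the MRCA is the node subtending ((ASV33,((((((ASV35,ASV38),ASV70),(((ASV24,ASV3),(ASV53,ASV58)),ASV62)),(ASV10,ASV6)),(ASV14,ASV28)),ASV61)),(((ASV19,ASV48),(ASV65,ASV37)),(ASV9,(ASV1,(ASV30,ASV42))))).
Branch lengths along that path: 1.712 + 1.814 + 1.008 + 0.077 + 0.926 + 0.751 + 0.653 + 1.915 + 0.182 + 1.497 + 0.784 + 1.728 = 13.047.

13.047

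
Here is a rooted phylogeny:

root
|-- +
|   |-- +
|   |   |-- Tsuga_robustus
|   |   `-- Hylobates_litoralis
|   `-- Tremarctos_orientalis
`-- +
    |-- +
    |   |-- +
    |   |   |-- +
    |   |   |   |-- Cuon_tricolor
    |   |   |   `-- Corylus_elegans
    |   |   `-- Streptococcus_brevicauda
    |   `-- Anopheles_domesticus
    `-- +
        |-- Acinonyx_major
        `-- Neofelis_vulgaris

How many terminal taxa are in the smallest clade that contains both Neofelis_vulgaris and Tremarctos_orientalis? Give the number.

9

The MRCA of Neofelis_vulgaris and Tremarctos_orientalis is the root, so the clade is the entire tree.
That clade contains 9 terminal taxa: Acinonyx_major, Anopheles_domesticus, Corylus_elegans, Cuon_tricolor, Hylobates_litoralis, Neofelis_vulgaris, Streptococcus_brevicauda, Tremarctos_orientalis, Tsuga_robustus.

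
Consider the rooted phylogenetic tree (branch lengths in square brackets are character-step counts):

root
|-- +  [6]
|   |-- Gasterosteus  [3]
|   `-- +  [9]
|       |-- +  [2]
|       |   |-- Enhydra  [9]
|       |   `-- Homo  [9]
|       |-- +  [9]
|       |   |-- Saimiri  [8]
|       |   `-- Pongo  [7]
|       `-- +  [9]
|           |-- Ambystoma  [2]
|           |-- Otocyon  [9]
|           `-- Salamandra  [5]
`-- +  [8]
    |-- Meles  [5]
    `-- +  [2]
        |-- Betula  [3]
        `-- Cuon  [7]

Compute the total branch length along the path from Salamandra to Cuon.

The path runs Salamandra → … → MRCA → … → Cuon; the MRCA is the root of the tree.
Branch lengths along that path: 5 + 9 + 9 + 6 + 8 + 2 + 7 = 46.

46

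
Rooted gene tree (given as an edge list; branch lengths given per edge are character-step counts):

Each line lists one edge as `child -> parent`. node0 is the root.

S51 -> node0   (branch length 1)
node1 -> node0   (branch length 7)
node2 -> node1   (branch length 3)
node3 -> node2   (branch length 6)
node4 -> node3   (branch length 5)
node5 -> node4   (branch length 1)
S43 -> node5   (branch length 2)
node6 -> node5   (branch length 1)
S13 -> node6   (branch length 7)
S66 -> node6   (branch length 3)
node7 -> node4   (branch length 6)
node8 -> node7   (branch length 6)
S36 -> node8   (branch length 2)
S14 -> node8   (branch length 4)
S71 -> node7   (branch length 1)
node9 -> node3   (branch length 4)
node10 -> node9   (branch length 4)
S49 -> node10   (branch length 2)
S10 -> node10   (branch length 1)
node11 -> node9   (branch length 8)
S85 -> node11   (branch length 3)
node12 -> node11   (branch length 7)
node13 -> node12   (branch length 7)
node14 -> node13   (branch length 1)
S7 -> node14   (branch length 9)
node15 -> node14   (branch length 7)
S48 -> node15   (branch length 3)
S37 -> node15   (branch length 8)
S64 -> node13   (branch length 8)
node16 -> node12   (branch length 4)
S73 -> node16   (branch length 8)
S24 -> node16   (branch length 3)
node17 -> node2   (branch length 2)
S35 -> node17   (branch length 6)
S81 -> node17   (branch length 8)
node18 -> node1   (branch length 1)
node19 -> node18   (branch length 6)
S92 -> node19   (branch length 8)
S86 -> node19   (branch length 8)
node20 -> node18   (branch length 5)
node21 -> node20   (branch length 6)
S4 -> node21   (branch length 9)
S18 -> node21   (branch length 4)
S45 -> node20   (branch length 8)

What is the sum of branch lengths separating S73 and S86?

55

The path runs S73 → … → MRCA → … → S86; the MRCA is the node subtending (((((S43,(S13,S66)),((S36,S14),S71)),((S49,S10),(S85,(((S7,(S48,S37)),S64),(S73,S24))))),(S35,S81)),((S92,S86),((S4,S18),S45))).
Branch lengths along that path: 8 + 4 + 7 + 8 + 4 + 6 + 3 + 1 + 6 + 8 = 55.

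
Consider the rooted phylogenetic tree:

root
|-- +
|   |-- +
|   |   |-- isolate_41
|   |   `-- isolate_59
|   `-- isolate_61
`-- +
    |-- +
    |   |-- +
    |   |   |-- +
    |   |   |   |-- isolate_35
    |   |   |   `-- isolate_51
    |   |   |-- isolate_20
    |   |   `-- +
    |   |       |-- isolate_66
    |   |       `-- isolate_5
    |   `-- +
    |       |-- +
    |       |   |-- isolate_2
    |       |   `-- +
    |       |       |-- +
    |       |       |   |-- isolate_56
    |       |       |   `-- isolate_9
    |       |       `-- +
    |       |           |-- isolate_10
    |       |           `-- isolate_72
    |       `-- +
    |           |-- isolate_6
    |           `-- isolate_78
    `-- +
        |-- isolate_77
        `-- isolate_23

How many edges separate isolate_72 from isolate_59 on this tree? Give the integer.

10

The MRCA of isolate_72 and isolate_59 is the root of the tree.
From isolate_72 up to that node: 7 branches. From isolate_59 up to the same node: 3 branches. Total: 7 + 3 = 10.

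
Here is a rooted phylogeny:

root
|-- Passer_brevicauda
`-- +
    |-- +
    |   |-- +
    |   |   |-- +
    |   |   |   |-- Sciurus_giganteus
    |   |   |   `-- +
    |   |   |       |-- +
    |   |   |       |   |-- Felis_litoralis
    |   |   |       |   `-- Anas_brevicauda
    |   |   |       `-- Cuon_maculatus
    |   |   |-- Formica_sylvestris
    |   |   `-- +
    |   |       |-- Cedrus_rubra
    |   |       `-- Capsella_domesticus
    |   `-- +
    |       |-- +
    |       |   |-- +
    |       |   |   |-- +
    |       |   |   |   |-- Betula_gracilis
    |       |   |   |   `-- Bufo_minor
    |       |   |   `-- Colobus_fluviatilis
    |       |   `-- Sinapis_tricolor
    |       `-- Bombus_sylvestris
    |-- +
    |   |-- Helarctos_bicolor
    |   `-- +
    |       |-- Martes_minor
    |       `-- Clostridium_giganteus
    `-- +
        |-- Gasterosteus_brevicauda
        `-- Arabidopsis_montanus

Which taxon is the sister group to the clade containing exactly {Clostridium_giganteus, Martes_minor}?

Helarctos_bicolor

The clade containing exactly {Clostridium_giganteus, Martes_minor} attaches to the tree at the node subtending (Helarctos_bicolor,(Martes_minor,Clostridium_giganteus)).
The other lineage descending from that same node — the sister group — is the single tip Helarctos_bicolor.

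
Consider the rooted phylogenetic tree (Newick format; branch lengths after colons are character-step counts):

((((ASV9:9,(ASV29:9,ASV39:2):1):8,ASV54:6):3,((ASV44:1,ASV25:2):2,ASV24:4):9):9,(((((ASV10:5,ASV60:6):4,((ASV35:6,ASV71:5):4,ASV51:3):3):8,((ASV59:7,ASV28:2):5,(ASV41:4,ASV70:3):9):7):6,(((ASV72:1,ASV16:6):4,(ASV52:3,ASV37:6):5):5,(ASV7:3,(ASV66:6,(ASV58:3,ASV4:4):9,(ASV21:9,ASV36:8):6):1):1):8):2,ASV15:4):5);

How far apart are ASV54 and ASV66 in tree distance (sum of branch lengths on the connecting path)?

The path runs ASV54 → … → MRCA → … → ASV66; the MRCA is the root of the tree.
Branch lengths along that path: 6 + 3 + 9 + 5 + 2 + 8 + 1 + 1 + 6 = 41.

41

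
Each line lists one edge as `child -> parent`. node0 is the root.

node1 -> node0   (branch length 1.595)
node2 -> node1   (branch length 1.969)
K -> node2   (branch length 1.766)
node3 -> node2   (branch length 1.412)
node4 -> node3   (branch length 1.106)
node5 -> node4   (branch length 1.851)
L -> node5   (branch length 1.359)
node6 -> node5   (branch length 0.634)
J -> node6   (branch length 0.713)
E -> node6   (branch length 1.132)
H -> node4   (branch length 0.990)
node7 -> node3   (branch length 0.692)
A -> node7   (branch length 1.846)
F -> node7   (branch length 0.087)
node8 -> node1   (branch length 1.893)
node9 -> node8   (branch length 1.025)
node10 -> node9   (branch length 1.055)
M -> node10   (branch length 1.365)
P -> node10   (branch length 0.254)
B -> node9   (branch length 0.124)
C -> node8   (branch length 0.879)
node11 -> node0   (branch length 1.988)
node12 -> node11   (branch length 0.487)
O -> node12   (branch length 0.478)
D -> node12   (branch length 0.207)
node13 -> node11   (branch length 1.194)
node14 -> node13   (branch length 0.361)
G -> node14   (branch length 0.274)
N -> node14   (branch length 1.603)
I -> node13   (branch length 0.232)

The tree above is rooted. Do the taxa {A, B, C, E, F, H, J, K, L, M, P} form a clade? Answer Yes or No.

The most recent common ancestor of these taxa subtends ((K,(((L,(J,E)),H),(A,F))),(((M,P),B),C)).
That clade has exactly 11 tips — every listed taxon and nothing else — so the group is monophyletic.

Yes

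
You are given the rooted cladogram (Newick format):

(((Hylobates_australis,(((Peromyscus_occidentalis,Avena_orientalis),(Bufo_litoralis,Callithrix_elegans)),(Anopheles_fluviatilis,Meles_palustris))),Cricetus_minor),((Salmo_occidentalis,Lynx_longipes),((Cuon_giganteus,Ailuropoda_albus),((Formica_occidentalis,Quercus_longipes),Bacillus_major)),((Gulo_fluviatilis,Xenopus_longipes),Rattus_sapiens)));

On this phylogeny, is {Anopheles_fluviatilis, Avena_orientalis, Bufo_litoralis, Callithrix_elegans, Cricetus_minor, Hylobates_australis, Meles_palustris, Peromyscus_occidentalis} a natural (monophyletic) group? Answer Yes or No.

Yes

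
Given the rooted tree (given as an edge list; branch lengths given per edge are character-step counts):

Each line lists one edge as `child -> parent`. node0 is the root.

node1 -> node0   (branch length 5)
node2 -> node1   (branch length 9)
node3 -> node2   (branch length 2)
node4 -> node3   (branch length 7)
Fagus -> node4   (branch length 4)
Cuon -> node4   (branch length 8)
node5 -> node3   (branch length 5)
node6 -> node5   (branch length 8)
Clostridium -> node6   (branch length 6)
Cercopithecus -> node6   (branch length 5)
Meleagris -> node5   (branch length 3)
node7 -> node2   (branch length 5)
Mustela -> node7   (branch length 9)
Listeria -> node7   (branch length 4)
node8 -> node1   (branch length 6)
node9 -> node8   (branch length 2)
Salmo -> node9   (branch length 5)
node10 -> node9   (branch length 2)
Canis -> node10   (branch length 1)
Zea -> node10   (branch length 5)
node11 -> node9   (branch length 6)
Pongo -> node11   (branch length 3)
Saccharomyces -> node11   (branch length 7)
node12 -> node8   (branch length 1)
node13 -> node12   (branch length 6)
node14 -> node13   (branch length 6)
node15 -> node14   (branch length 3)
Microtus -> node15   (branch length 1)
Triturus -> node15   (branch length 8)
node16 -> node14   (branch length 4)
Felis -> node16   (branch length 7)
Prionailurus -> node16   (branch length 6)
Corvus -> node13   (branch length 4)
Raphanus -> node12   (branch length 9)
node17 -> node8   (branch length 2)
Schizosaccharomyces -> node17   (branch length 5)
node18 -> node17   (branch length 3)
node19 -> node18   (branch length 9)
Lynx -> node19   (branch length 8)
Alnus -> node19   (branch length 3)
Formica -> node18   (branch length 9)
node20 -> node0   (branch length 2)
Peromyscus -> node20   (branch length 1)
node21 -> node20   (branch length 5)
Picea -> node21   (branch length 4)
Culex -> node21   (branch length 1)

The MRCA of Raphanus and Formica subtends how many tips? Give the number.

15

The MRCA of Raphanus and Formica is the node subtending ((Salmo,(Canis,Zea),(Pongo,Saccharomyces)),((((Microtus,Triturus),(Felis,Prionailurus)),Corvus),Raphanus),(Schizosaccharomyces,((Lynx,Alnus),Formica))).
That clade contains 15 terminal taxa: Alnus, Canis, Corvus, Felis, Formica, Lynx, Microtus, Pongo, Prionailurus, Raphanus, Saccharomyces, Salmo, Schizosaccharomyces, Triturus, Zea.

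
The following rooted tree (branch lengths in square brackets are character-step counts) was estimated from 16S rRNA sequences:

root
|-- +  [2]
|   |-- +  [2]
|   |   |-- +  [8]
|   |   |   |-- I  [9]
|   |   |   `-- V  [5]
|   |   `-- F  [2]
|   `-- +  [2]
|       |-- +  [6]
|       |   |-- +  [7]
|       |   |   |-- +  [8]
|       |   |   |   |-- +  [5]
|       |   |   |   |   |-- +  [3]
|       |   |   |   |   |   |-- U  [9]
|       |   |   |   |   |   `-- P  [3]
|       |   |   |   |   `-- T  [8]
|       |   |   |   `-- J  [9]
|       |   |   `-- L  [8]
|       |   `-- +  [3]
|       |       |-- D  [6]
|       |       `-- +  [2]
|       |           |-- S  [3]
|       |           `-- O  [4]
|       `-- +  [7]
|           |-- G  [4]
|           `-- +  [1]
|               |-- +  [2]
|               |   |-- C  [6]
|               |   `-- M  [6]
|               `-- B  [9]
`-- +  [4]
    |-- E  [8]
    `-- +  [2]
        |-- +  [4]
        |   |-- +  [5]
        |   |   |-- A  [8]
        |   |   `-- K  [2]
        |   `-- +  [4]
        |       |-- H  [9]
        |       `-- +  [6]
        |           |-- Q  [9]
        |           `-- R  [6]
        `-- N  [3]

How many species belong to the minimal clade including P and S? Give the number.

8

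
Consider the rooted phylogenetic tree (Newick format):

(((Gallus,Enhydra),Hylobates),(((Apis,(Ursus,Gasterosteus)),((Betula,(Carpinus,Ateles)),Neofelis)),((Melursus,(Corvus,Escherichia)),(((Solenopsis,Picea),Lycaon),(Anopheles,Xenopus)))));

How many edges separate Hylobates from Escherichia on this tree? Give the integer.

The MRCA of Hylobates and Escherichia is the root of the tree.
From Hylobates up to that node: 2 branches. From Escherichia up to the same node: 5 branches. Total: 2 + 5 = 7.

7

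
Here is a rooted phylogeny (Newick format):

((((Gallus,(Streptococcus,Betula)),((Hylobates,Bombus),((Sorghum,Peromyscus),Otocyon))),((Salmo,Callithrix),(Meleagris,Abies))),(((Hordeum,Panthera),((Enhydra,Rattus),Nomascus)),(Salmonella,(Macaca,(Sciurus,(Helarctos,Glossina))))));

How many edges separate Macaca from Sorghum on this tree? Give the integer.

The MRCA of Macaca and Sorghum is the root of the tree.
From Macaca up to that node: 4 branches. From Sorghum up to the same node: 6 branches. Total: 4 + 6 = 10.

10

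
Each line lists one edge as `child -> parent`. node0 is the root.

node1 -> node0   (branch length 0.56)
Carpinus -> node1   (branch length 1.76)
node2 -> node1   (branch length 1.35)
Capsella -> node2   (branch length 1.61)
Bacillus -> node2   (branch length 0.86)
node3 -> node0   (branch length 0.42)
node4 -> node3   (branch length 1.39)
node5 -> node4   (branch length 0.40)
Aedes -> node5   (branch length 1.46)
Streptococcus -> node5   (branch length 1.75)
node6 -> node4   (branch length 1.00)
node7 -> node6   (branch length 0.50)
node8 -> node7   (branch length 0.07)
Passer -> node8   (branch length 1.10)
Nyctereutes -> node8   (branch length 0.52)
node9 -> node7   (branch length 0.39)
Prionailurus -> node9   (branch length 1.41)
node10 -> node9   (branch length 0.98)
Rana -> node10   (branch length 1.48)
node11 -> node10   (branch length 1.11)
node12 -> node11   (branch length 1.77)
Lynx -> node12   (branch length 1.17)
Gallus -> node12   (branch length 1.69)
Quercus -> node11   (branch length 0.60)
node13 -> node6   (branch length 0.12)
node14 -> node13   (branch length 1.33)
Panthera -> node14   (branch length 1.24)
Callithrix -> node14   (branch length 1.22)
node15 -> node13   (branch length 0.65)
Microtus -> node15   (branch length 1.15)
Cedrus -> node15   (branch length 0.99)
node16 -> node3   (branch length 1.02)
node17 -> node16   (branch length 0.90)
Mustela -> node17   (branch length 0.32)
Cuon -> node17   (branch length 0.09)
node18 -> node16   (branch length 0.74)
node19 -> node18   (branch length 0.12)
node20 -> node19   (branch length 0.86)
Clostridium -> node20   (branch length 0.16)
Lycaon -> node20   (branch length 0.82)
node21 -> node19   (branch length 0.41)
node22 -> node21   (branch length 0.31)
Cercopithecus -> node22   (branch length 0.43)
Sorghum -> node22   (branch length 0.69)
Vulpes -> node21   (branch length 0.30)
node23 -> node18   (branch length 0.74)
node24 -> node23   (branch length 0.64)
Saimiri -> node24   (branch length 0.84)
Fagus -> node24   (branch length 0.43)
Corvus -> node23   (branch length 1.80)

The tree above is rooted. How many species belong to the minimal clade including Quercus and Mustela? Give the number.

23

The MRCA of Quercus and Mustela is the node subtending (((Aedes,Streptococcus),(((Passer,Nyctereutes),(Prionailurus,(Rana,((Lynx,Gallus),Quercus)))),((Panthera,Callithrix),(Microtus,Cedrus)))),((Mustela,Cuon),(((Clostridium,Lycaon),((Cercopithecus,Sorghum),Vulpes)),((Saimiri,Fagus),Corvus)))).
That clade contains 23 terminal taxa: Aedes, Callithrix, Cedrus, Cercopithecus, Clostridium, Corvus, Cuon, Fagus, Gallus, Lycaon, Lynx, Microtus, Mustela, Nyctereutes, Panthera, Passer, Prionailurus, Quercus, Rana, Saimiri, Sorghum, Streptococcus, Vulpes.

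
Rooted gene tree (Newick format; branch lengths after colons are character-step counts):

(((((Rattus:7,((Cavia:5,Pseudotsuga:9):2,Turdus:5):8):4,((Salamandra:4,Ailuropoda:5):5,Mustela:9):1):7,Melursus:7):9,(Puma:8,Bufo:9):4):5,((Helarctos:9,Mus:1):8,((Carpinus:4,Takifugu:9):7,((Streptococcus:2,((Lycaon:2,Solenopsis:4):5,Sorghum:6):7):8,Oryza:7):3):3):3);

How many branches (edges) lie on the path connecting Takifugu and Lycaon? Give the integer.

The MRCA of Takifugu and Lycaon is the node subtending ((Carpinus,Takifugu),((Streptococcus,((Lycaon,Solenopsis),Sorghum)),Oryza)).
From Takifugu up to that node: 2 branches. From Lycaon up to the same node: 5 branches. Total: 2 + 5 = 7.

7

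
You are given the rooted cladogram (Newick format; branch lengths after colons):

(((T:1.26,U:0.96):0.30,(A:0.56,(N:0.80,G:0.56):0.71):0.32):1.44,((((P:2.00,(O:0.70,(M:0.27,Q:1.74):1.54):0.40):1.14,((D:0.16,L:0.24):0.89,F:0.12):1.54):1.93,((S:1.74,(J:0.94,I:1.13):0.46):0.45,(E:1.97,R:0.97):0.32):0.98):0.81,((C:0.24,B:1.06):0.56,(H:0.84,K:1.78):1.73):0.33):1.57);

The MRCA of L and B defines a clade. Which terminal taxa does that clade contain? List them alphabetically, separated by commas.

Tracing L: it sits inside (D,L).
Tracing B: it sits inside (C,B).
The smallest clade enclosing both is ((((P,(O,(M,Q))),((D,L),F)),((S,(J,I)),(E,R))),((C,B),(H,K))); the answer is its 16 terminal taxa in alphabetical order.

B, C, D, E, F, H, I, J, K, L, M, O, P, Q, R, S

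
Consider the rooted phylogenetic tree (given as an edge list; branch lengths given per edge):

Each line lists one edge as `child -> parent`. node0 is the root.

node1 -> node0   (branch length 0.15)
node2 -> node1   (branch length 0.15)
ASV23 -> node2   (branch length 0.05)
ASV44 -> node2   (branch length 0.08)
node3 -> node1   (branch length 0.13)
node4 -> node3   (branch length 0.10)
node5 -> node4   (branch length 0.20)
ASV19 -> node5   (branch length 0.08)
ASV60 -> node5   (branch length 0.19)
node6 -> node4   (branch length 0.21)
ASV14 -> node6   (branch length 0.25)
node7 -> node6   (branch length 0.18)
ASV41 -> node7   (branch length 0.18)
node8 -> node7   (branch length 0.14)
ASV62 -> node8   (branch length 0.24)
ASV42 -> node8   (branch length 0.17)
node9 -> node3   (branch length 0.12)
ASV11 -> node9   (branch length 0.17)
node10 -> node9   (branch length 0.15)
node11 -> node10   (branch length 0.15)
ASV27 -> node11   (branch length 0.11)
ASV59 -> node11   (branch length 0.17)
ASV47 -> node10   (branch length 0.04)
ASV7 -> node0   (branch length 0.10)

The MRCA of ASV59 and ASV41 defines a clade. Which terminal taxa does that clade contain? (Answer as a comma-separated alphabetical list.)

Tracing ASV59: it sits inside (ASV27,ASV59).
Tracing ASV41: it sits inside (ASV41,(ASV62,ASV42)).
The smallest clade enclosing both is (((ASV19,ASV60),(ASV14,(ASV41,(ASV62,ASV42)))),(ASV11,((ASV27,ASV59),ASV47))); the answer is its 10 terminal taxa in alphabetical order.

ASV11, ASV14, ASV19, ASV27, ASV41, ASV42, ASV47, ASV59, ASV60, ASV62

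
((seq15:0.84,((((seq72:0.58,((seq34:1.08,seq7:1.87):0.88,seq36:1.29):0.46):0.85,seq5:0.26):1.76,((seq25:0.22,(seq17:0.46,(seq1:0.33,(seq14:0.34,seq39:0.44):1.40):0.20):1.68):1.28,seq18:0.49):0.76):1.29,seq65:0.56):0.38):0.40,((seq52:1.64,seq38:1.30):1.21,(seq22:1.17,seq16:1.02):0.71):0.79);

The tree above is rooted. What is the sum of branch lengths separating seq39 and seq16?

10.35

The path runs seq39 → … → MRCA → … → seq16; the MRCA is the root of the tree.
Branch lengths along that path: 0.44 + 1.40 + 0.20 + 1.68 + 1.28 + 0.76 + 1.29 + 0.38 + 0.40 + 0.79 + 0.71 + 1.02 = 10.35.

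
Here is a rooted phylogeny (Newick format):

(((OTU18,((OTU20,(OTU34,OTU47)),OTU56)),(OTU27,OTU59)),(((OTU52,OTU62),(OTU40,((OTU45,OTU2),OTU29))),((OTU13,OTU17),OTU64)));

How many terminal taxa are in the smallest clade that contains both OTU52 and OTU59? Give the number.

16

The MRCA of OTU52 and OTU59 is the root, so the clade is the entire tree.
That clade contains 16 terminal taxa: OTU13, OTU17, OTU18, OTU2, OTU20, OTU27, OTU29, OTU34, OTU40, OTU45, OTU47, OTU52, OTU56, OTU59, OTU62, OTU64.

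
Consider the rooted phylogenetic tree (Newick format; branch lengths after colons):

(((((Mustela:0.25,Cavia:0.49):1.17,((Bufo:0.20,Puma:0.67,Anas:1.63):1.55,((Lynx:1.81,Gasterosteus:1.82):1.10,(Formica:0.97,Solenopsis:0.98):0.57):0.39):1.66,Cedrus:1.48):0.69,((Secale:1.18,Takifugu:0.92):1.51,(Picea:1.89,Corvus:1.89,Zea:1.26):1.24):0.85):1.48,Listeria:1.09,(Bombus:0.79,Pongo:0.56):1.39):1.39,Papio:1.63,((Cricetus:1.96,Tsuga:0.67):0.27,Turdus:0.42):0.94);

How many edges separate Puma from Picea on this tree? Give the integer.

The MRCA of Puma and Picea is the node subtending (((Mustela,Cavia),((Bufo,Puma,Anas),((Lynx,Gasterosteus),(Formica,Solenopsis))),Cedrus),((Secale,Takifugu),(Picea,Corvus,Zea))).
From Puma up to that node: 4 branches. From Picea up to the same node: 3 branches. Total: 4 + 3 = 7.

7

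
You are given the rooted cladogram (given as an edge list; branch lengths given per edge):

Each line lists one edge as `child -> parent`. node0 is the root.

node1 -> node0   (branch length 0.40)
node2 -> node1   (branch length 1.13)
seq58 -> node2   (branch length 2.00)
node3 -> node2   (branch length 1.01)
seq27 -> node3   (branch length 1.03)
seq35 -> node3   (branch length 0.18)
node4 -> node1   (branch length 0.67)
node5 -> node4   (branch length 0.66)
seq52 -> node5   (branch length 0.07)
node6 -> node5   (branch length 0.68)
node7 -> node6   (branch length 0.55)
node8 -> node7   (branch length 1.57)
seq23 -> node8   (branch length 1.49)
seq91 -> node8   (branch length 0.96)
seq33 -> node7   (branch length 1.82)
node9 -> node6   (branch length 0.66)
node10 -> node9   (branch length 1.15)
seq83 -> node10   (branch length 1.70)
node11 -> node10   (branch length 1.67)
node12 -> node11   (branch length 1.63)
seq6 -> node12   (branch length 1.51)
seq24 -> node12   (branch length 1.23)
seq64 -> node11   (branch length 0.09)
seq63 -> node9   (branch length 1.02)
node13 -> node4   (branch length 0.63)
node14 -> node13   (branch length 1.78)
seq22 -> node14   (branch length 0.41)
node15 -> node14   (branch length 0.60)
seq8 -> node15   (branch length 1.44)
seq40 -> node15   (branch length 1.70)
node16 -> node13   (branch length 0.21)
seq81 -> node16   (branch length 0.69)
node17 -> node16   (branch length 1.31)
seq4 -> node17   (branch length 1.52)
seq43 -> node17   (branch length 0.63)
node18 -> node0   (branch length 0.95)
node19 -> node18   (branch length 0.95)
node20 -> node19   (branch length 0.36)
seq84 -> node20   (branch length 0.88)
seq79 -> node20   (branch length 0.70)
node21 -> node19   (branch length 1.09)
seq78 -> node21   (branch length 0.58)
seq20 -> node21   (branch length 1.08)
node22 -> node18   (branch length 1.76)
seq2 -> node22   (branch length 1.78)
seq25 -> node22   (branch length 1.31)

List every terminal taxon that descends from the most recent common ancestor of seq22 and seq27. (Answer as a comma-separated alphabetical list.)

Tracing seq22: it sits inside (seq22,(seq8,seq40)).
Tracing seq27: it sits inside (seq27,seq35).
The smallest clade enclosing both is ((seq58,(seq27,seq35)),((seq52,(((seq23,seq91),seq33),((seq83,((seq6,seq24),seq64)),seq63))),((seq22,(seq8,seq40)),(seq81,(seq4,seq43))))); the answer is its 18 terminal taxa in alphabetical order.

seq22, seq23, seq24, seq27, seq33, seq35, seq4, seq40, seq43, seq52, seq58, seq6, seq63, seq64, seq8, seq81, seq83, seq91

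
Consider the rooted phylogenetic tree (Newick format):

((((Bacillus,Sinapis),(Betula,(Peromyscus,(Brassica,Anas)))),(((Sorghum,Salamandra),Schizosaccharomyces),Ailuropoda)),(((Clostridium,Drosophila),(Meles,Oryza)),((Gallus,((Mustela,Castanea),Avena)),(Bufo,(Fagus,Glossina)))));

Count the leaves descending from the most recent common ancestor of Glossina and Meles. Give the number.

11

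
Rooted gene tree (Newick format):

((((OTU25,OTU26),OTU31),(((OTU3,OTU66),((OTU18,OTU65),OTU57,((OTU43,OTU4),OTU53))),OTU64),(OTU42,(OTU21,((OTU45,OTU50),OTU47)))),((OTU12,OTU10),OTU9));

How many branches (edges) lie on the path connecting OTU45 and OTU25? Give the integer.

The MRCA of OTU45 and OTU25 is the node subtending (((OTU25,OTU26),OTU31),(((OTU3,OTU66),((OTU18,OTU65),OTU57,((OTU43,OTU4),OTU53))),OTU64),(OTU42,(OTU21,((OTU45,OTU50),OTU47)))).
From OTU45 up to that node: 5 branches. From OTU25 up to the same node: 3 branches. Total: 5 + 3 = 8.

8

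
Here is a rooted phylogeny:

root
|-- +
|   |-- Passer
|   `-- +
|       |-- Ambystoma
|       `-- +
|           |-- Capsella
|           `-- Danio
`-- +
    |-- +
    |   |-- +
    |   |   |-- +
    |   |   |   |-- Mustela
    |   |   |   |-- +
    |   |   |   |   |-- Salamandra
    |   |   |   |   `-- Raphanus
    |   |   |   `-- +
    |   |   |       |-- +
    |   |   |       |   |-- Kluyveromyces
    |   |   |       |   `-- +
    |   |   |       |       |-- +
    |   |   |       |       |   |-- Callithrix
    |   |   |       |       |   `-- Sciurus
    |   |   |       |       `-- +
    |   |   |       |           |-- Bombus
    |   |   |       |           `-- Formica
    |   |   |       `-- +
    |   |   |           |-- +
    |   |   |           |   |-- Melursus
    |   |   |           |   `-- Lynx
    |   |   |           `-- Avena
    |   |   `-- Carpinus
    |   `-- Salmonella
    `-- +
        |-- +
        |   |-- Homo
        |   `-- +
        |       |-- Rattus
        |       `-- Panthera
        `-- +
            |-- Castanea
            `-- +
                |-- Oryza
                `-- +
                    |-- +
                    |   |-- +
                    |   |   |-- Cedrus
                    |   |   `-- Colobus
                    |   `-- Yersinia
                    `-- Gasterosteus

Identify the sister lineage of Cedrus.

Cedrus attaches to the tree at the node subtending (Cedrus,Colobus).
The other lineage descending from that same node — the sister group — is the single tip Colobus.

Colobus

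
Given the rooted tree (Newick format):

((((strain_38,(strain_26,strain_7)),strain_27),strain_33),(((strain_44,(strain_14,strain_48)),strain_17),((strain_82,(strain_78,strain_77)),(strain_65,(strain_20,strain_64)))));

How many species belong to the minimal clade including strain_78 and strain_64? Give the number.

6

The MRCA of strain_78 and strain_64 is the node subtending ((strain_82,(strain_78,strain_77)),(strain_65,(strain_20,strain_64))).
That clade contains 6 terminal taxa: strain_20, strain_64, strain_65, strain_77, strain_78, strain_82.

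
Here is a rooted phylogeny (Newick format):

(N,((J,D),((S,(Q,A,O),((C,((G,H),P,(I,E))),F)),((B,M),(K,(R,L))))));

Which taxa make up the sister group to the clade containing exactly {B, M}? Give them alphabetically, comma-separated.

The clade containing exactly {B, M} attaches to the tree at the node subtending ((B,M),(K,(R,L))).
The other lineage descending from that same node — the sister group — is (K,(R,L)); its 3 tips in alphabetical order are the answer.

K, L, R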